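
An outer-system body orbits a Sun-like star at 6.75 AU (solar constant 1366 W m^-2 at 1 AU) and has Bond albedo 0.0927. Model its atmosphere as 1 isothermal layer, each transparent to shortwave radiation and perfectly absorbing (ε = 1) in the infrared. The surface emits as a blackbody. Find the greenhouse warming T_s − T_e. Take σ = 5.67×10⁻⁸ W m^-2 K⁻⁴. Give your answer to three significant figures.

Flux at the orbit: S = 1366/(6.75)² = 29.98 W m^-2.
The effective emission temperature is T_e = [S(1−α)/(4σ)]^¼ = 104.6 K.
Surface: T_s = (2)^¼·T_e = 124.5 K.
So the greenhouse effect raises the surface by 124.5 − 104.6 = 19.80 K.

19.8 K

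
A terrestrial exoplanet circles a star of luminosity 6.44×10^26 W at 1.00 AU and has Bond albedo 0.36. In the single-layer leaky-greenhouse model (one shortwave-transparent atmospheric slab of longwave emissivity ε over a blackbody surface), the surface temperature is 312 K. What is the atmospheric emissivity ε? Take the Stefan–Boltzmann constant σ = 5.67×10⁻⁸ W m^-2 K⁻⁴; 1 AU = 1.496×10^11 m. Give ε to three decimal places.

Orbital distance: d = 1.00 AU = 1.496×10^11 m.
Spreading L over a sphere of radius d: S = 6.44×10^26/(4π·1.50×10^11²) = 2290 W m^-2.
First, T_e = [2290·(1−0.36)/(4σ)]^(1/4) = 283.5 K.
Since (2−ε)/2 = (T_e/T_s)⁴ = 0.6819, ε = 0.6362.

0.636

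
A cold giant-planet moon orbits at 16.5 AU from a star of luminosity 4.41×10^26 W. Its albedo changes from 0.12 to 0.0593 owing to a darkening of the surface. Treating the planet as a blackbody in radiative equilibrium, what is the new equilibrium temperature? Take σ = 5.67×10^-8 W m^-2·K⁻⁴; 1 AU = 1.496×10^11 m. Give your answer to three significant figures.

Orbital distance: d = 16.5 AU = 2.468×10^12 m.
Spreading L over a sphere of radius d: S = 4.41×10^26/(4π·2.47×10^12²) = 5.760 W m^-2.
T₂ = [S(1−α₂)/(4σ)]^(1/4) = [5.760·0.941/(4σ)]^(1/4) = 69.91 K.

69.9 K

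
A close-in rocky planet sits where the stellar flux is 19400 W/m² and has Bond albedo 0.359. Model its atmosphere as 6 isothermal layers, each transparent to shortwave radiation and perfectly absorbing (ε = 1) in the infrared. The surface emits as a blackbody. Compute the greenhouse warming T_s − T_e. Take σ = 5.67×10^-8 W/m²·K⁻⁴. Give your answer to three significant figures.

Top-of-atmosphere balance: σT_e⁴ = S(1−α)/4 = 3109 W/m² → T_e = 483.9 K.
T_s = (N+1)^(1/4)·T_e = 787.1 K.
So the greenhouse effect raises the surface by 787.1 − 483.9 = 303.2 K.

303 K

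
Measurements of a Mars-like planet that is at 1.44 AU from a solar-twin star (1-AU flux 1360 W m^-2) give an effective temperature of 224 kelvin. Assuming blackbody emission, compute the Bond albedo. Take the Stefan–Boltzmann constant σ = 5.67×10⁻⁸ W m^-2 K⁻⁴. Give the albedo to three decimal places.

By the inverse-square law, S = 1360/1.44² = 655.9 W m^-2.
From σT⁴ = S(1−α)/4 we invert for α: 1−α = 4σT⁴/S.
σT⁴ = 142.7 W m^-2, so 4σT⁴ = 571.0 W m^-2.
1−α = 571.0/655.9 = 0.8706, so α = 0.1294.

0.129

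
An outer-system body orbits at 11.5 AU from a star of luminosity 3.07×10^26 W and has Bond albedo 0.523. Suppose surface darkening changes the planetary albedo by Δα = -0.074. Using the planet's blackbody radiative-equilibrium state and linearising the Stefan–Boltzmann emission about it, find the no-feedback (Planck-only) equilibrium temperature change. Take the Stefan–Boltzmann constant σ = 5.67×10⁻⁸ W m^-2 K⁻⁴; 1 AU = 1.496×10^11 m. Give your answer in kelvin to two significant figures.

Orbital distance: d = 11.5 AU = 1.720×10^12 m.
Flux at the orbit: S = L/(4πd²) = 3.07×10^26/(4π·(1.72×10^12)²) = 8.254 W m^-2.
Reference equilibrium: T_e = [S(1−α)/(4σ)]^(1/4) = 64.55 K.
ΔF = −(S/4)Δα = −(8.254/4)×(-0.074) = 0.1527 W m^-2.
The Planck feedback parameter is 4σT_e³ = 0.06100 W m^-2/K.
Hence the no-feedback warming is ΔF/(4σT_e³) = 2.50 K.

2.5 K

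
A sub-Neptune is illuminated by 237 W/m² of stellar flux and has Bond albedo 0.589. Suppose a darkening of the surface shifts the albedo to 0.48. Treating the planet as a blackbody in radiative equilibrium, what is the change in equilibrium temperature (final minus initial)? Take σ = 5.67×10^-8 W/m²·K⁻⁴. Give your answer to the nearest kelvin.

With α = 0.589, T₁ = 144.0 K.
With α = 0.48, T₂ = 152.7 K.
ΔT = T₂ − T₁ = 8.720 K.

9 K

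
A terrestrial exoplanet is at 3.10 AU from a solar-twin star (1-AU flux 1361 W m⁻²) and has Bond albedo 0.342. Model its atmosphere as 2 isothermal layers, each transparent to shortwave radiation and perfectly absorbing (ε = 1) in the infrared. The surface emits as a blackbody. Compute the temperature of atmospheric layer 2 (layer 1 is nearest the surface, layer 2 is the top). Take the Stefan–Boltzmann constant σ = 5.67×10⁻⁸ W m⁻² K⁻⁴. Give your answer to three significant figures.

Flux at the orbit: S = 1361/(3.10)² = 141.6 W m⁻².
OLR = S(1−α)/4 = 23.30 W m⁻²; the top layer radiates at T_e = 142.4 K.
The net upward flux σT_e⁴ is constant between every pair of levels, so T_k⁴ = (N+1−k)T_e⁴.
T_2 = (1)^(1/4)·142.4 = 142.4 K.

142 K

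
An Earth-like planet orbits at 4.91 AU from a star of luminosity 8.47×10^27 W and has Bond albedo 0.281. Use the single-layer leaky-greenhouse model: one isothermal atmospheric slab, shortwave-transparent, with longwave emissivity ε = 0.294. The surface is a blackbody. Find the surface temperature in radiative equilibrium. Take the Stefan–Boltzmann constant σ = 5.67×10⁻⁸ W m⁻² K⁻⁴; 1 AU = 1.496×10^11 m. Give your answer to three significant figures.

Orbital distance: d = 4.91 AU = 7.345×10^11 m.
Spreading L over a sphere of radius d: S = 8.47×10^27/(4π·7.35×10^11²) = 1249 W m⁻².
The planet radiates to space at T_e = [S(1−α)/(4σ)]^(1/4) = 250.9 K.
Surface balance with a leaky layer gives σT_s⁴ = σT_e⁴·2/(2−ε), so T_s = T_e·[2/(2−0.294)]^(1/4) = 261.0 K.

261 K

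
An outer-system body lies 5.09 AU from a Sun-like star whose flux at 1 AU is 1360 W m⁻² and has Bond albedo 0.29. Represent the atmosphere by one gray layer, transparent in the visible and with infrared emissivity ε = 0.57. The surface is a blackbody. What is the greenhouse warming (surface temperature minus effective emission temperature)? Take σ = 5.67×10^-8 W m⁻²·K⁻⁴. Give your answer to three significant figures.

Flux at the orbit: S = 1360/(5.09)² = 52.49 W m⁻².
Effective emission temperature (TOA balance): σT_e⁴ = S(1−α)/4 = 9.318 W m⁻² → T_e = 113.2 K.
The surface balance (absorbed SW + ε·downward IR = σT_s⁴) with T_a⁴ = T_s⁴/2 reduces to T_s = T_e·[2/(2−ε)]^¼ = 123.1 K.
The atmosphere warms the surface by 9.905 K.

9.91 K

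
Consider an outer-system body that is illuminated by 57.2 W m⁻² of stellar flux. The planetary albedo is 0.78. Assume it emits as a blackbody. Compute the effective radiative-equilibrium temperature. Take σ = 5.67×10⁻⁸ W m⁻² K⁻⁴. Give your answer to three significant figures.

Absorbed flux (global mean): S(1−α)/4 = 57.20·0.22/4 = 3.146 W m⁻².
Balancing against σT⁴: T = (3.146/5.67×10⁻⁸)^(1/4) = 86.31 K.

86.3 kelvin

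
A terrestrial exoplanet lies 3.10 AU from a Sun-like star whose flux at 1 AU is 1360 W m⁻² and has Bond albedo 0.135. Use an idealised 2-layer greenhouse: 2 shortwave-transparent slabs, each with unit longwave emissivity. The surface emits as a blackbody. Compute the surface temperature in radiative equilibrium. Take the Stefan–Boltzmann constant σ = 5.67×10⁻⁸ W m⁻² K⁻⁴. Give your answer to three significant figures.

By the inverse-square law, S = 1360/3.10² = 141.5 W m⁻².
OLR = S(1−α)/4 = 30.60 W m⁻²; the top layer radiates at T_e = 152.4 K.
For an N-layer opaque stack, T_s⁴ = (N+1)T_e⁴, hence T_s = (3)^(1/4)×152.4 K = 200.6 K.

201 K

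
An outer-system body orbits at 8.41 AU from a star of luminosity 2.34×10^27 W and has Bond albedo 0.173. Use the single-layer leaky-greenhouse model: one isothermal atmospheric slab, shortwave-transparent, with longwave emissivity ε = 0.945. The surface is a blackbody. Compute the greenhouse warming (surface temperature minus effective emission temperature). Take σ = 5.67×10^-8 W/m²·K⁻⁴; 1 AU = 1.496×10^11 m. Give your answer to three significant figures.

25.0 kelvin

Orbital distance: d = 8.41 AU = 1.258×10^12 m.
Spreading L over a sphere of radius d: S = 2.34×10^27/(4π·1.26×10^12²) = 117.6 W/m².
At the top of the atmosphere, σT_e⁴ = S(1−α)/4 = 24.32 W/m², giving T_e = 143.9 K.
Surface balance with a leaky layer gives σT_s⁴ = σT_e⁴·2/(2−ε), so T_s = T_e·[2/(2−0.945)]^(1/4) = 168.9 K.
The atmosphere warms the surface by 24.95 K.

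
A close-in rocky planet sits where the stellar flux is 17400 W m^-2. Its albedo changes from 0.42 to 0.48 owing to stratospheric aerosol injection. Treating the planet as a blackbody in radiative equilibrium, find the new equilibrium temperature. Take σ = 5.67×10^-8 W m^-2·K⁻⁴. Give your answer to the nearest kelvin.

447 K

With the new albedo, S(1−α₂)/4 = 2262 W m^-2, so T₂ = 446.9 K.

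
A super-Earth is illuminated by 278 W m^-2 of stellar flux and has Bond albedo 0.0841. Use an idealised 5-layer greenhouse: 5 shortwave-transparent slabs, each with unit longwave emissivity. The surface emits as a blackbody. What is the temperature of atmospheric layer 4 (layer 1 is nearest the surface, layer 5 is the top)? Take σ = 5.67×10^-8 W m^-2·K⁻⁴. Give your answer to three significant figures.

OLR = S(1−α)/4 = 63.66 W m^-2; the top layer radiates at T_e = 183.0 K.
Each opaque layer satisfies 2T_j⁴ = T_{j−1}⁴ + T_{j+1}⁴, giving T_k⁴ = (N+1−k)T_e⁴.
With k = 4: T_4 = (5+1−4)^¼·183.0 K = 217.7 K.

218 K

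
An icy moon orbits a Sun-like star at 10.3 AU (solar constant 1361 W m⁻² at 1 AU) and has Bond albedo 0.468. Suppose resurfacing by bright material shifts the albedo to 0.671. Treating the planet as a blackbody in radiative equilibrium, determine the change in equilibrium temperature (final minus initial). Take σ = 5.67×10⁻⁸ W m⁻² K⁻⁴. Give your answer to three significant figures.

By the inverse-square law, S = 1361/10.3² = 12.83 W m⁻².
Before: T₁ = [12.83·0.532/(4σ)]^(1/4) = 74.07 K.
Final:   T₂ = [S(1−0.671)/(4σ)]^(1/4) = 65.68 K.
ΔT = T₂ − T₁ = -8.385 K.

-8.38 kelvin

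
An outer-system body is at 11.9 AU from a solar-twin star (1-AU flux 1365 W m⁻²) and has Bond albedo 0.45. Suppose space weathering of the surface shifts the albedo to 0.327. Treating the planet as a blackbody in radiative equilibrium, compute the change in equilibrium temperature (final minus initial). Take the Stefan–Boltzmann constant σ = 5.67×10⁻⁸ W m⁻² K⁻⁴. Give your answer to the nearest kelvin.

4 K

By the inverse-square law, S = 1365/11.9² = 9.639 W m⁻².
Initial: T₁ = [S(1−0.45)/(4σ)]^(1/4) = 69.53 K.
With α = 0.327, T₂ = 73.13 K.
Change: 73.13 − 69.53 = 3.598 K.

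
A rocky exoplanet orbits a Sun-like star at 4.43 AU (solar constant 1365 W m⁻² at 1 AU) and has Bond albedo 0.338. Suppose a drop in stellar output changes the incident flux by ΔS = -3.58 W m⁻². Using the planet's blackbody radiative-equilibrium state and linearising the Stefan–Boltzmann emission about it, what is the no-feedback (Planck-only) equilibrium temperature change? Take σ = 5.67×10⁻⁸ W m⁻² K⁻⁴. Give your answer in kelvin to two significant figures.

-1.5 kelvin

Flux at the orbit: S = 1365/(4.43)² = 69.55 W m⁻².
The baseline emission temperature is T_e = 119.4 K.
TOA radiative forcing: ΔF = (1−α)ΔS/4 = 0.662·(-3.58)/4 = -0.5925 W m⁻².
Linearising σT⁴ gives d(σT⁴)/dT = 4σT_e³ = 0.3857 W m⁻² per K.
ΔT₀ = ΔF/λ_P = -0.5925/0.3857 = -1.54 K.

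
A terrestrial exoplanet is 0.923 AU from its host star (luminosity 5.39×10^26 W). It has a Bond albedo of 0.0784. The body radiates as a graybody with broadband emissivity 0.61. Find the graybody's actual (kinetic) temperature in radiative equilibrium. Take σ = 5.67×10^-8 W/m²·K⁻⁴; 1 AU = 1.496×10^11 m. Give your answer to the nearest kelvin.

350 K

d = 0.923 × 1.496×10^11 m = 1.381×10^11 m.
Flux at the orbit: S = L/(4πd²) = 5.39×10^26/(4π·(1.38×10^11)²) = 2250 W/m².
Absorbed flux (global mean): S(1−α)/4 = 2250·0.922/4 = 518.3 W/m².
Radiative balance εσT⁴ = 518.3 gives T = [518.3/(0.61·σ)]^(1/4) = 349.9 K.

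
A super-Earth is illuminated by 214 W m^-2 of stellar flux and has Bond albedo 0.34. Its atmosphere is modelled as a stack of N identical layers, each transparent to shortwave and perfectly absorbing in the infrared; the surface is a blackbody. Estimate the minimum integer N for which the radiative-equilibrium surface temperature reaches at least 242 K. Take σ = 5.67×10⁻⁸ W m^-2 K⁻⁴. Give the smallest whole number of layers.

The effective emission temperature is T_e = [S(1−α)/(4σ)]^¼ = 158.0 K.
T_s = (N+1)^(1/4)·T_e ≥ 242 K requires N+1 ≥ (T_s/T_e)⁴ = (242/158.0)⁴ = 5.507.
Rounding up, N = 5.

5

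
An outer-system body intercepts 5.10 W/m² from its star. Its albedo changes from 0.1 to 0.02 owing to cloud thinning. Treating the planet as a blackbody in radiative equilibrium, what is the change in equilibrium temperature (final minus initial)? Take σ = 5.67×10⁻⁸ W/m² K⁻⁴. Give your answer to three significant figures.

With α = 0.1, T₁ = 67.07 K.
Final:   T₂ = [S(1−0.02)/(4σ)]^(1/4) = 68.52 K.
Change: 68.52 − 67.07 = 1.443 K.

1.44 kelvin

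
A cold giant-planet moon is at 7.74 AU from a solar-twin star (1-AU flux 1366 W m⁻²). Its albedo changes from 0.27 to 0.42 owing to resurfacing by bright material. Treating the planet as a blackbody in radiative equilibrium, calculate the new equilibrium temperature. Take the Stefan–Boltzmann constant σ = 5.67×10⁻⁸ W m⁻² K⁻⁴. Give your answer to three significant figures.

Flux at the orbit: S = 1366/(7.74)² = 22.80 W m⁻².
New equilibrium: T₂ = [(1−0.42)·22.80/(4σ)]^(1/4) = 87.39 K.

87.4 kelvin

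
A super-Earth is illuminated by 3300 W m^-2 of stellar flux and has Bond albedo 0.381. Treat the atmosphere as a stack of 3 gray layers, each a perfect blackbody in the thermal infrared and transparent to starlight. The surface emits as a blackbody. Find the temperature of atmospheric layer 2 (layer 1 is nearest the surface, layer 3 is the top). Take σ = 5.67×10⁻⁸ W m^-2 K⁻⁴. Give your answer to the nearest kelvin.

Top-of-atmosphere balance: σT_e⁴ = S(1−α)/4 = 510.7 W m^-2 → T_e = 308.1 K.
In the N-layer model, layer k (counted from the surface) has T_k = (N+1−k)^(1/4)·T_e.
With k = 2: T_2 = (3+1−2)^¼·308.1 K = 366.4 K.

366 K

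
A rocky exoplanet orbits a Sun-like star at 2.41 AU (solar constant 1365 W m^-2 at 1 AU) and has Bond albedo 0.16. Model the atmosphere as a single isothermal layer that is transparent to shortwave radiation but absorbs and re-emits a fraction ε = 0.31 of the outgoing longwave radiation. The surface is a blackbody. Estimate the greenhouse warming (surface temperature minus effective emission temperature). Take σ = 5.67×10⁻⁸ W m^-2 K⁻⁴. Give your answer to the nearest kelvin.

7 K

By the inverse-square law, S = 1365/2.41² = 235.0 W m^-2.
At the top of the atmosphere, σT_e⁴ = S(1−α)/4 = 49.35 W m^-2, giving T_e = 171.8 K.
For a single slab of emissivity ε, T_s⁴ = 2T_e⁴/(2−ε); thus T_s = 171.8·(1.183)^(1/4) = 179.2 K.
Greenhouse warming: T_s − T_e = 7.387 K.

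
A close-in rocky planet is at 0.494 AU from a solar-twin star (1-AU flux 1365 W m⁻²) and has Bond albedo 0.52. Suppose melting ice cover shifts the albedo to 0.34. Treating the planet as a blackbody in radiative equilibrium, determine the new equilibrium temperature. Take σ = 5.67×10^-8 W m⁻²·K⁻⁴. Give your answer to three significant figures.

By the inverse-square law, S = 1365/0.494² = 5593 W m⁻².
With the new albedo, S(1−α₂)/4 = 922.9 W m⁻², so T₂ = 357.2 K.

357 kelvin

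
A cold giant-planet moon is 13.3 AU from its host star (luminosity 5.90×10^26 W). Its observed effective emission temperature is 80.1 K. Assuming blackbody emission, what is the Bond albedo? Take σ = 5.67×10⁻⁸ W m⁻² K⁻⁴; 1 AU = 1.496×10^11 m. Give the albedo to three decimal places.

0.213

Orbital distance: d = 13.3 AU = 1.990×10^12 m.
Flux at the orbit: S = L/(4πd²) = 5.90×10^26/(4π·(1.99×10^12)²) = 11.86 W m⁻².
Rearranging the radiative balance, α = 1 − 4σT⁴/S.
4σT⁴ = 4·5.67×10⁻⁸·(80.1)⁴ = 9.336 W m⁻².
Hence α = 1 − 9.336/11.86 = 0.2128.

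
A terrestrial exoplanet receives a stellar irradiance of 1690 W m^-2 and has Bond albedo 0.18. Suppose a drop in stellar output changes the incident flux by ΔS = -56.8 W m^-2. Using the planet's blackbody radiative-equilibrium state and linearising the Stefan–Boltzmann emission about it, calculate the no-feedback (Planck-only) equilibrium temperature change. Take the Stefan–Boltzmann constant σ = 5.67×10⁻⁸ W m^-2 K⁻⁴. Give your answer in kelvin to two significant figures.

-2.3 kelvin

Reference equilibrium: T_e = [S(1−α)/(4σ)]^(1/4) = 279.6 K.
Only a fraction (1−α) is absorbed and it's spread over 4πR², so ΔF = (1−α)ΔS/4 = -11.64 W m^-2.
The Planck feedback parameter is 4σT_e³ = 4.957 W m^-2/K.
So ΔT₀ = -11.64/4.957 = -2.35 K.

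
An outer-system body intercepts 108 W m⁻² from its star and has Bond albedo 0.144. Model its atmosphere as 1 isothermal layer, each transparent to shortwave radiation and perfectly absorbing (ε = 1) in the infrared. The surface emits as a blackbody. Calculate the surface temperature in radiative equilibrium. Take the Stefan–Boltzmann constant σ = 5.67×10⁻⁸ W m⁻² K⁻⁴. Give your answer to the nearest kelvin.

Top-of-atmosphere balance: σT_e⁴ = S(1−α)/4 = 23.11 W m⁻² → T_e = 142.1 K.
For an N-layer opaque stack, T_s⁴ = (N+1)T_e⁴, hence T_s = (2)^(1/4)×142.1 K = 169.0 K.

169 K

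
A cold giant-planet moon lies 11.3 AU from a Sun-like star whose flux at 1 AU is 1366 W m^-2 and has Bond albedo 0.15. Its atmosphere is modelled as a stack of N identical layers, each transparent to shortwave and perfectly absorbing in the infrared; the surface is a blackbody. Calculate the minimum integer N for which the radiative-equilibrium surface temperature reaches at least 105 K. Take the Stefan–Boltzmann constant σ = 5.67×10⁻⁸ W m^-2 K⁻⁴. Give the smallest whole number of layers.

By the inverse-square law, S = 1366/11.3² = 10.70 W m^-2.
The effective emission temperature is T_e = [S(1−α)/(4σ)]^¼ = 79.57 K.
Need (N+1)T_e⁴ ≥ T_s⁴, i.e. N+1 ≥ (105/79.57)⁴ = 3.032.
So N ≥ 2.032; the smallest integer is N = 3.

3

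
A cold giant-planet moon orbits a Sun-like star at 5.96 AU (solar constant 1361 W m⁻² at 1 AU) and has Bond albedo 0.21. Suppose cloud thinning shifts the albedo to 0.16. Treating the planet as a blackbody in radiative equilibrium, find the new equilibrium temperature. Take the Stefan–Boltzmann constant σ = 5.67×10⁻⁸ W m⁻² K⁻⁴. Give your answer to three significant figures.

109 K

Flux at the orbit: S = 1361/(5.96)² = 38.31 W m⁻².
New equilibrium: T₂ = [(1−0.16)·38.31/(4σ)]^(1/4) = 109.1 K.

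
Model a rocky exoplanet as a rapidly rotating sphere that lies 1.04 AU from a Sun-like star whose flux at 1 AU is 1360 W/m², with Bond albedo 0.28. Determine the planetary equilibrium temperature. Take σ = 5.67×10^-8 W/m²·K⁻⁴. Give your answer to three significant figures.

Irradiance scales as 1/d², so S = 1360 W/m² × (1/1.04)² = 1257 W/m².
Averaging over the sphere, the absorbed flux is S(1−α)/4 = 226.3 W/m².
In equilibrium σT⁴ equals this, so T = 251.4 K.

251 K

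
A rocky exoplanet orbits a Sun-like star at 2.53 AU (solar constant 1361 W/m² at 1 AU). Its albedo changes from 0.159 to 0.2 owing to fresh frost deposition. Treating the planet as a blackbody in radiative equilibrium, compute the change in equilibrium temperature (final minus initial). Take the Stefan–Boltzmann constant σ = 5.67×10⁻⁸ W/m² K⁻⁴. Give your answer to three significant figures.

Irradiance scales as 1/d², so S = 1361 W/m² × (1/2.53)² = 212.6 W/m².
Initial: T₁ = [S(1−0.159)/(4σ)]^(1/4) = 167.6 K.
After:  T₂ = [212.6·0.8/(4σ)]^(1/4) = 165.5 K.
Change: 165.5 − 167.6 = -2.081 K.

-2.08 K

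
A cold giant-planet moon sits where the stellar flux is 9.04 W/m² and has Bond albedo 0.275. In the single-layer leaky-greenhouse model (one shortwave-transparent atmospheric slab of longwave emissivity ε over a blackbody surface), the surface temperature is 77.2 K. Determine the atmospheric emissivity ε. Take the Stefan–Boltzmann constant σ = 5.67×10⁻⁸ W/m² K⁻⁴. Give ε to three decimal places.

0.373

TOA balance gives T_e = 73.32 K.
T_s⁴ = T_e⁴·2/(2−ε) → ε = 2 − 2(T_e/T_s)⁴ = 2 − 2·(73.32/77.2)⁴ = 0.3729.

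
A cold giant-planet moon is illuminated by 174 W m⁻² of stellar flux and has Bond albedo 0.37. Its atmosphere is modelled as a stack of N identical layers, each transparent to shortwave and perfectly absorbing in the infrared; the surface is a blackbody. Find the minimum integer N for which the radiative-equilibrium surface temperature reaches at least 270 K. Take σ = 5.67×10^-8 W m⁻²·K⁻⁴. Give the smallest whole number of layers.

10

Top-of-atmosphere balance: σT_e⁴ = S(1−α)/4 = 27.41 W m⁻² → T_e = 148.3 K.
Since T_s⁴ = (N+1)T_e⁴, we need N ≥ (T_s/T_e)⁴ − 1 = 9.995.
So N ≥ 9.995; the smallest integer is N = 10.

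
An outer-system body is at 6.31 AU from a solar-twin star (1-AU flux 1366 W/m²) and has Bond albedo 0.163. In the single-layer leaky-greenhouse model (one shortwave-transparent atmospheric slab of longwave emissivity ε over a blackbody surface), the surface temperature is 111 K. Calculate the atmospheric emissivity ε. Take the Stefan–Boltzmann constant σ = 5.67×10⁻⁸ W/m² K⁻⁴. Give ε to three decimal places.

By the inverse-square law, S = 1366/6.31² = 34.31 W/m².
TOA balance gives T_e = 106.1 K.
Inverting T_s⁴ = 2T_e⁴/(2−ε): (T_e/T_s)⁴ = 0.8340, so ε = 2(1 − 0.8340) = 0.3319.

0.332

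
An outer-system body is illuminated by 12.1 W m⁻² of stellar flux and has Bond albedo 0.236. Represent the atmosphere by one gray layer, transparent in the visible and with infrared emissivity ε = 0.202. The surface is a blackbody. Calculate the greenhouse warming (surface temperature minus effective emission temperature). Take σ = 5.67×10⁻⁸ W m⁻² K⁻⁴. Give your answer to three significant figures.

At the top of the atmosphere, σT_e⁴ = S(1−α)/4 = 2.311 W m⁻², giving T_e = 79.90 K.
The surface balance (absorbed SW + ε·downward IR = σT_s⁴) with T_a⁴ = T_s⁴/2 reduces to T_s = T_e·[2/(2−ε)]^¼ = 82.06 K.
Greenhouse warming: T_s − T_e = 2.155 K.

2.16 K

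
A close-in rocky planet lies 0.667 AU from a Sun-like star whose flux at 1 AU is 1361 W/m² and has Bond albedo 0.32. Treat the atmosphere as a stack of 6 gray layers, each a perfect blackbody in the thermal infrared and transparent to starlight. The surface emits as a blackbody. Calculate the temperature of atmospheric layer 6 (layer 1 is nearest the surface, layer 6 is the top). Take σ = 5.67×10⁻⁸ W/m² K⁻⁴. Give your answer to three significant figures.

309 kelvin

Irradiance scales as 1/d², so S = 1361 W/m² × (1/0.667)² = 3059 W/m².
Top-of-atmosphere balance: σT_e⁴ = S(1−α)/4 = 520.1 W/m² → T_e = 309.5 K.
Each opaque layer satisfies 2T_j⁴ = T_{j−1}⁴ + T_{j+1}⁴, giving T_k⁴ = (N+1−k)T_e⁴.
T_6 = (1)^(1/4)·309.5 = 309.5 K.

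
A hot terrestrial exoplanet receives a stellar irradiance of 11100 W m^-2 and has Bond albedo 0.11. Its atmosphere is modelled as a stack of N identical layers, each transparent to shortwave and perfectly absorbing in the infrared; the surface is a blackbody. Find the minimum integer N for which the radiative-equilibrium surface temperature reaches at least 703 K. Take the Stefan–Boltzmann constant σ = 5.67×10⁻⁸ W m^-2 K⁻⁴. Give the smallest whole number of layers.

5

Top-of-atmosphere balance: σT_e⁴ = S(1−α)/4 = 2470 W m^-2 → T_e = 456.8 K.
Since T_s⁴ = (N+1)T_e⁴, we need N ≥ (T_s/T_e)⁴ − 1 = 4.607.
So N ≥ 4.607; the smallest integer is N = 5.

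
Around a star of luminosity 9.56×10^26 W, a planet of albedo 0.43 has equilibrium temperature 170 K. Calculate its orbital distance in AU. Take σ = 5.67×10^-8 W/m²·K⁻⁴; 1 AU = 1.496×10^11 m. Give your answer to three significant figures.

Energy balance gives S = 4σT⁴/(1−α) = 332.3 W/m².
Then d = [L/(4πS)]^(1/2) = 4.785×10^11 m, i.e. 3.198 AU.

3.20 AU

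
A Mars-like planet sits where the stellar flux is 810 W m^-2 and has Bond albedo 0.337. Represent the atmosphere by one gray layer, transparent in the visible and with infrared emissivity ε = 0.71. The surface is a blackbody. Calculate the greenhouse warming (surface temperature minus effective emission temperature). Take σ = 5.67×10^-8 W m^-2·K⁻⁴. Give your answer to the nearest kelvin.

Effective emission temperature (TOA balance): σT_e⁴ = S(1−α)/4 = 134.3 W m^-2 → T_e = 220.6 K.
The surface balance (absorbed SW + ε·downward IR = σT_s⁴) with T_a⁴ = T_s⁴/2 reduces to T_s = T_e·[2/(2−ε)]^¼ = 246.1 K.
The atmosphere warms the surface by 25.56 K.

26 kelvin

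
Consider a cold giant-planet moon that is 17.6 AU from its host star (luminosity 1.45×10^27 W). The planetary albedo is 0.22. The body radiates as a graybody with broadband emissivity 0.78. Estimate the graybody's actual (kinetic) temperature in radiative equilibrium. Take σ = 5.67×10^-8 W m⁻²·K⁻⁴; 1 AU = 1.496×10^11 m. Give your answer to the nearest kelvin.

Orbital distance: d = 17.6 AU = 2.633×10^12 m.
S = L/(4πd²) = 16.64 W m⁻².
The planet absorbs (1−α)S over its disc πR² and re-emits over 4πR², so the mean absorbed flux is (1−0.22)·16.64/4 = 3.246 W m⁻².
Equating to εσT⁴ with ε = 0.78: T = (3.246/0.78σ)^(1/4) = 92.56 K.

93 kelvin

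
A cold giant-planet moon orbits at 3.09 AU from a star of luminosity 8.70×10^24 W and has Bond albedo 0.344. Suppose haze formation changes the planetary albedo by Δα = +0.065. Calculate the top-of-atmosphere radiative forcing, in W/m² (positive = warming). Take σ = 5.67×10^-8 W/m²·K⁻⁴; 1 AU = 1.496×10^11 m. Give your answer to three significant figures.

Orbital distance: d = 3.09 AU = 4.623×10^11 m.
Spreading L over a sphere of radius d: S = 8.70×10^24/(4π·4.62×10^11²) = 3.240 W/m².
The change in absorbed flux is Δ[S(1−α)/4] = −SΔα/4 = -0.05265 W/m².

-0.0526 W/m²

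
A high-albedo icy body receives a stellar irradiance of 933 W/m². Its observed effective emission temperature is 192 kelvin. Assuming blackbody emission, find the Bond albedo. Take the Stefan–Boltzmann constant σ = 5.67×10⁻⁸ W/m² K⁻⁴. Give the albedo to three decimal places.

0.670

Energy balance: S(1−α)/4 = σT⁴, so 1−α = 4σT⁴/S.
σT⁴ = 77.05 W/m², so 4σT⁴ = 308.2 W/m².
1−α = 308.2/933.0 = 0.3303, so α = 0.6697.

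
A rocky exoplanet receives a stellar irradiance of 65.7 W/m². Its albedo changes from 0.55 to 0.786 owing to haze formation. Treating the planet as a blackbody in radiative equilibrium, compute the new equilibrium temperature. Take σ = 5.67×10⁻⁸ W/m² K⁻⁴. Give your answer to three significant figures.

88.7 kelvin

T₂ = [S(1−α₂)/(4σ)]^(1/4) = [65.70·0.214/(4σ)]^(1/4) = 88.73 K.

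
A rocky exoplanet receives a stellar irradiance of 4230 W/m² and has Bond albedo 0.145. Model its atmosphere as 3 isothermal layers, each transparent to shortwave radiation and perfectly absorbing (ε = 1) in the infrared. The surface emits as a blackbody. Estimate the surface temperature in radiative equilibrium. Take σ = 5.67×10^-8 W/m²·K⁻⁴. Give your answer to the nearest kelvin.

OLR = S(1−α)/4 = 904.2 W/m²; the top layer radiates at T_e = 355.4 K.
For an N-layer opaque stack, T_s⁴ = (N+1)T_e⁴, hence T_s = (4)^(1/4)×355.4 K = 502.6 K.

503 K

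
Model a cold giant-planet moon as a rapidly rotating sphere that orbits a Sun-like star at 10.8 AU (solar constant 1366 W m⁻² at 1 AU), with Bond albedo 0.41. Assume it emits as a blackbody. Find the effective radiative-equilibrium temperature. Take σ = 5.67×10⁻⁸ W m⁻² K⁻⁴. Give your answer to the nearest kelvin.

By the inverse-square law, S = 1366/10.8² = 11.71 W m⁻².
Absorbed flux (global mean): S(1−α)/4 = 11.71·0.59/4 = 1.727 W m⁻².
Balancing against σT⁴: T = (1.727/5.67×10⁻⁸)^(1/4) = 74.29 K.

74 K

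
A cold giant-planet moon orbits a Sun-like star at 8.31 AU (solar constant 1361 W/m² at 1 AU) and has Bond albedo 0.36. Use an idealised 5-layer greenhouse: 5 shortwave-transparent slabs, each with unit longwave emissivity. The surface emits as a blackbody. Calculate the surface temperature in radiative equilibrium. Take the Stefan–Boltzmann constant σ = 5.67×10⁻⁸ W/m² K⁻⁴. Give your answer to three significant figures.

135 K

By the inverse-square law, S = 1361/8.31² = 19.71 W/m².
The effective emission temperature is T_e = [S(1−α)/(4σ)]^¼ = 86.36 K.
For an N-layer opaque stack, T_s⁴ = (N+1)T_e⁴, hence T_s = (6)^(1/4)×86.36 K = 135.2 K.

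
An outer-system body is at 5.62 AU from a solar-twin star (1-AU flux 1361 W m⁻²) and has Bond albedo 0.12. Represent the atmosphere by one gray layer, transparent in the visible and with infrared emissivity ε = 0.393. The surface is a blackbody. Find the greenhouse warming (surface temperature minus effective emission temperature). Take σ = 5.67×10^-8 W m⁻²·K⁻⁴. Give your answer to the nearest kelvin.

6 K

Irradiance scales as 1/d², so S = 1361 W m⁻² × (1/5.62)² = 43.09 W m⁻².
At the top of the atmosphere, σT_e⁴ = S(1−α)/4 = 9.480 W m⁻², giving T_e = 113.7 K.
Surface balance with a leaky layer gives σT_s⁴ = σT_e⁴·2/(2−ε), so T_s = T_e·[2/(2−0.393)]^(1/4) = 120.1 K.
T_s − T_e = 120.1 − 113.7 = 6.393 K.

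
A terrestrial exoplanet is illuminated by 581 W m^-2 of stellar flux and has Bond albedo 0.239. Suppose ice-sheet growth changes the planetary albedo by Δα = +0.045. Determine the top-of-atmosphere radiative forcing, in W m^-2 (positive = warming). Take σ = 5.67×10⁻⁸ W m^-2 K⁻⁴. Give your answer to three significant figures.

-6.54 W m^-2

The change in absorbed flux is Δ[S(1−α)/4] = −SΔα/4 = -6.536 W m^-2.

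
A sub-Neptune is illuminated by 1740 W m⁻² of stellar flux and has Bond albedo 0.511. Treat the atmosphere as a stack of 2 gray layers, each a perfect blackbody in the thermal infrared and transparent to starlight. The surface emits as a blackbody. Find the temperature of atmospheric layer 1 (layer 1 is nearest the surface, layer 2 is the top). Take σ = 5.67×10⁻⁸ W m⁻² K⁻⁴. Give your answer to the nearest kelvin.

The effective emission temperature is T_e = [S(1−α)/(4σ)]^¼ = 247.5 K.
In the N-layer model, layer k (counted from the surface) has T_k = (N+1−k)^(1/4)·T_e.
With k = 1: T_1 = (2+1−1)^¼·247.5 K = 294.3 K.

294 kelvin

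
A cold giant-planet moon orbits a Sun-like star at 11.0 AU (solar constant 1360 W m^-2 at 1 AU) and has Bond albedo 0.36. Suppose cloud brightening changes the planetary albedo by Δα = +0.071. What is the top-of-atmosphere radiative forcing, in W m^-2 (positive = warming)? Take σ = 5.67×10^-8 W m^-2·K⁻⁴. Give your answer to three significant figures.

By the inverse-square law, S = 1360/11.0² = 11.24 W m^-2.
ΔF = −(S/4)Δα = −(11.24/4)×(+0.071) = -0.1995 W m^-2.

-0.200 W m^-2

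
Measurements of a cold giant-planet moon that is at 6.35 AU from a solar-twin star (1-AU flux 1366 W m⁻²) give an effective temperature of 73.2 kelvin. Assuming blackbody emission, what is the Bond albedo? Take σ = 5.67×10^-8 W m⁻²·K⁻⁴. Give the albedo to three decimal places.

Flux at the orbit: S = 1366/(6.35)² = 33.88 W m⁻².
Energy balance: S(1−α)/4 = σT⁴, so 1−α = 4σT⁴/S.
4σT⁴ = 4·5.67×10⁻⁸·(73.2)⁴ = 6.512 W m⁻².
Hence α = 1 − 6.512/33.88 = 0.8078.

0.808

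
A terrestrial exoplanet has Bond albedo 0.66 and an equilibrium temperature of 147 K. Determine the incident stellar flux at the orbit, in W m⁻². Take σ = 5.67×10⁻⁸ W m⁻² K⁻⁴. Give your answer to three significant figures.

From S(1−α)/4 = σT⁴: S = 4σT⁴/(1−α).
The emitted flux is σT⁴ = 26.48 W m⁻².
S = 4·26.48/0.34 = 311.5 W m⁻².

311 W m⁻²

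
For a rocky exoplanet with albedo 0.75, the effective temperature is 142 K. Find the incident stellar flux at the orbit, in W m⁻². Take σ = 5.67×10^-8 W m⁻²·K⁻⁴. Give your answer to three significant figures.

From S(1−α)/4 = σT⁴: S = 4σT⁴/(1−α).
The emitted flux is σT⁴ = 23.05 W m⁻².
So S = 4×23.05/(1−0.75) = 368.9 W m⁻².

369 W m⁻²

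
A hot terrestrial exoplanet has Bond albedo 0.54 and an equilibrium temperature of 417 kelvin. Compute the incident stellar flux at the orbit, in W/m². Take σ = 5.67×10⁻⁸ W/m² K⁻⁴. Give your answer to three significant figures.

Invert the energy balance for S: S = 4σT⁴/(1−α).
The emitted flux is σT⁴ = 1714 W/m².
So S = 4×1714/(1−0.54) = 14910 W/m².

14900 W/m²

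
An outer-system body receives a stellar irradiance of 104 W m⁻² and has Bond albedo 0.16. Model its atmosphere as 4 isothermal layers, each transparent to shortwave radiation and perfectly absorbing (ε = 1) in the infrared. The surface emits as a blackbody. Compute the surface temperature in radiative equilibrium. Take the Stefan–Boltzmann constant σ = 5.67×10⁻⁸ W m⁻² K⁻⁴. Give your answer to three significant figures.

209 kelvin

OLR = S(1−α)/4 = 21.84 W m⁻²; the top layer radiates at T_e = 140.1 K.
With N = 4 opaque layers, T_s = (N+1)^(1/4)·T_e = 5^(1/4)·140.1 = 209.5 K.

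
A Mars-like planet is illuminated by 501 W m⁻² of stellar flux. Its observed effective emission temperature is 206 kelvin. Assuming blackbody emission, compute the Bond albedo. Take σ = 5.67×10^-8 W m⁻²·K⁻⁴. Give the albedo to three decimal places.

0.185

Energy balance: S(1−α)/4 = σT⁴, so 1−α = 4σT⁴/S.
σT⁴ = 102.1 W m⁻², so 4σT⁴ = 408.4 W m⁻².
Hence α = 1 − 408.4/501.0 = 0.1848.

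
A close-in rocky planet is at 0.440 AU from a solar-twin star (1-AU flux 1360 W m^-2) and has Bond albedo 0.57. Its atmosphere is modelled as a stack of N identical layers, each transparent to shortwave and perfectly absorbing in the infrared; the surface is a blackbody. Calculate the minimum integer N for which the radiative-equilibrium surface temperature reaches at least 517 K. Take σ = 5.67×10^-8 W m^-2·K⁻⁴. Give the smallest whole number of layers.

Flux at the orbit: S = 1360/(0.440)² = 7025 W m^-2.
OLR = S(1−α)/4 = 755.2 W m^-2; the top layer radiates at T_e = 339.7 K.
Since T_s⁴ = (N+1)T_e⁴, we need N ≥ (T_s/T_e)⁴ − 1 = 4.364.
Rounding up, N = 5.

5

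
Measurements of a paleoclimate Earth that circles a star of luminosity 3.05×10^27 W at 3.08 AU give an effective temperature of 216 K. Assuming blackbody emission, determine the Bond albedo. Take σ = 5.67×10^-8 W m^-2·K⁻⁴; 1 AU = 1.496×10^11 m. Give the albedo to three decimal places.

0.568

Orbital distance: d = 3.08 AU = 4.608×10^11 m.
Spreading L over a sphere of radius d: S = 3.05×10^27/(4π·4.61×10^11²) = 1143 W m^-2.
Energy balance: S(1−α)/4 = σT⁴, so 1−α = 4σT⁴/S.
4σT⁴ = 4·5.67×10⁻⁸·(216)⁴ = 493.7 W m^-2.
1−α = 493.7/1143 = 0.4318, so α = 0.5682.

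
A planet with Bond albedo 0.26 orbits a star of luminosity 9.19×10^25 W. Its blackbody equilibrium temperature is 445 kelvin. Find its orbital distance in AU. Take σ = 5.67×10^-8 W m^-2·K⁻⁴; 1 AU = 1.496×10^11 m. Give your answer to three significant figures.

0.165 AU

The flux needed for this T is 4σT⁴/(1−0.26) = 12020 W m^-2.
From L = 4πd²S, d = √(9.19×10^25/(4π·12020)) = 2.467×10^10 m = 0.1649 AU.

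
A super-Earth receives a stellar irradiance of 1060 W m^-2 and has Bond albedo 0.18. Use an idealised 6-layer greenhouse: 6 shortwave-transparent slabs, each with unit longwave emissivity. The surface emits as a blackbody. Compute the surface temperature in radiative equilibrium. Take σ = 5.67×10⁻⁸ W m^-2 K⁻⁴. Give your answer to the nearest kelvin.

OLR = S(1−α)/4 = 217.3 W m^-2; the top layer radiates at T_e = 248.8 K.
For an N-layer opaque stack, T_s⁴ = (N+1)T_e⁴, hence T_s = (7)^(1/4)×248.8 K = 404.7 K.

405 kelvin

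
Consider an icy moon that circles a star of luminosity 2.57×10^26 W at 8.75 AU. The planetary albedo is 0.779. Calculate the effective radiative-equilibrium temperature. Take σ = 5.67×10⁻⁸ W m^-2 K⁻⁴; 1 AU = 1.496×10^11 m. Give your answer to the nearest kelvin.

d = 8.75 × 1.496×10^11 m = 1.309×10^12 m.
Spreading L over a sphere of radius d: S = 2.57×10^26/(4π·1.31×10^12²) = 11.94 W m^-2.
Absorbed flux (global mean): S(1−α)/4 = 11.94·0.221/4 = 0.6594 W m^-2.
Balancing against σT⁴: T = (0.6594/5.67×10⁻⁸)^(1/4) = 58.40 K.

58 kelvin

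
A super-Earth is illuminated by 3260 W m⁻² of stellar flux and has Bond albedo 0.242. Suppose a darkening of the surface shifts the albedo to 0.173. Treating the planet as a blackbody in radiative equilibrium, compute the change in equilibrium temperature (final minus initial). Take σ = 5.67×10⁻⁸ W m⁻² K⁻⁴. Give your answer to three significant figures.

Before: T₁ = [3260·0.758/(4σ)]^(1/4) = 323.1 K.
With α = 0.173, T₂ = 330.2 K.
Change: 330.2 − 323.1 = 7.114 K.

7.11 K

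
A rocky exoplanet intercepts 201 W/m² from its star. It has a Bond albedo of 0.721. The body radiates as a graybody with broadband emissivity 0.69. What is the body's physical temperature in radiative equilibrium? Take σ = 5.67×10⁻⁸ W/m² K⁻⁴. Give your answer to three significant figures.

Absorbed flux (global mean): S(1−α)/4 = 201.0·0.279/4 = 14.02 W/m².
Radiative balance εσT⁴ = 14.02 gives T = [14.02/(0.69·σ)]^(1/4) = 137.6 K.

138 kelvin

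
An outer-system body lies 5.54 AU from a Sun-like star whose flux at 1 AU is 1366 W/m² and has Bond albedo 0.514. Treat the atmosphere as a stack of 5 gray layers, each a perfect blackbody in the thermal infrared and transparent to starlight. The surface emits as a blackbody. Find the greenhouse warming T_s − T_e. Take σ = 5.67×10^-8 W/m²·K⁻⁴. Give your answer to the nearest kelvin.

56 kelvin

Irradiance scales as 1/d², so S = 1366 W/m² × (1/5.54)² = 44.51 W/m².
OLR = S(1−α)/4 = 5.408 W/m²; the top layer radiates at T_e = 98.82 K.
T_s = (N+1)^(1/4)·T_e = 154.7 K.
Warming: T_s − T_e = 55.84 K.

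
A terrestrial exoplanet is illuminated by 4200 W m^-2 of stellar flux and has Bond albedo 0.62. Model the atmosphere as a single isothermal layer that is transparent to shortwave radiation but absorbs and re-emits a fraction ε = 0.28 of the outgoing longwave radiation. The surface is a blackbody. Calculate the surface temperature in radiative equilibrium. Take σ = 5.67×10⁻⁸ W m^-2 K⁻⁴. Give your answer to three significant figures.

301 kelvin

At the top of the atmosphere, σT_e⁴ = S(1−α)/4 = 399.0 W m^-2, giving T_e = 289.6 K.
The surface balance (absorbed SW + ε·downward IR = σT_s⁴) with T_a⁴ = T_s⁴/2 reduces to T_s = T_e·[2/(2−ε)]^¼ = 300.8 K.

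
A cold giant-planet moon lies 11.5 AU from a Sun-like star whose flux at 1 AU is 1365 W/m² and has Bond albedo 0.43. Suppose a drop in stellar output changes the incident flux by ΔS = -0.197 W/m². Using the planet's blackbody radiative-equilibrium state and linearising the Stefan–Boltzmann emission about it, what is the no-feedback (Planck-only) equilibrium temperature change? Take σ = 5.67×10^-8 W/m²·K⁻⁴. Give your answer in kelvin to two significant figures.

-0.34 K

Irradiance scales as 1/d², so S = 1365 W/m² × (1/11.5)² = 10.32 W/m².
Reference equilibrium: T_e = [S(1−α)/(4σ)]^(1/4) = 71.37 K.
Only a fraction (1−α) is absorbed and it's spread over 4πR², so ΔF = (1−α)ΔS/4 = -0.02807 W/m².
The Planck feedback parameter is 4σT_e³ = 0.08244 W/m²/K.
Hence the no-feedback warming is ΔF/(4σT_e³) = -0.341 K.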